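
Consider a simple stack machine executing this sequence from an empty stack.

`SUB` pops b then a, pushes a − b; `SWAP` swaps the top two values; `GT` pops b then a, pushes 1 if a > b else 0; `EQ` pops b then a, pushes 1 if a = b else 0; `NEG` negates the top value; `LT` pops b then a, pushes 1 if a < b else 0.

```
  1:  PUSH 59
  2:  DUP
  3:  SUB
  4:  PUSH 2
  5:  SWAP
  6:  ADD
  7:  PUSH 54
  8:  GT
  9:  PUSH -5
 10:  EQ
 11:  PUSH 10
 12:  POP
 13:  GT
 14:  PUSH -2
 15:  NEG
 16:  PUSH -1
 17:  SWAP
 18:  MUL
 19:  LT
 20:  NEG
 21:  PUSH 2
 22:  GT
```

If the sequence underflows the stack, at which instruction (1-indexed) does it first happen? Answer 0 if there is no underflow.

13

PUSH 59 → [59]
DUP     → [59, 59]
SUB     → [0]
PUSH 2  → [0, 2]
SWAP    → [2, 0]
ADD     → [2]
PUSH 54 → [2, 54]
GT      → [0]
PUSH -5 → [0, -5]
EQ      → [0]
PUSH 10 → [0, 10]
POP     → [0]
GT  — needs 2 operands, stack has 1 → underflow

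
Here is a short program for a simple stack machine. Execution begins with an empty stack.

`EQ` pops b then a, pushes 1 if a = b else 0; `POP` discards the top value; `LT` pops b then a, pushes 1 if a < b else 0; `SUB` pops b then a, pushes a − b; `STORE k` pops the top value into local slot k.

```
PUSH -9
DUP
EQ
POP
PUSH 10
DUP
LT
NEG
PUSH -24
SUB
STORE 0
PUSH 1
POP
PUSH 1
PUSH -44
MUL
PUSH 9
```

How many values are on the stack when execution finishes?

2

PUSH -9  : -9
DUP      : -9 -9
EQ       : 1
POP      : (empty)
PUSH 10  : 10
DUP      : 10 10
LT       : 0
NEG      : 0
PUSH -24 : 0 -24
SUB      : 24
STORE 0  : (empty)
PUSH 1   : 1
POP      : (empty)
PUSH 1   : 1
PUSH -44 : 1 -44
MUL      : -44
PUSH 9   : -44 9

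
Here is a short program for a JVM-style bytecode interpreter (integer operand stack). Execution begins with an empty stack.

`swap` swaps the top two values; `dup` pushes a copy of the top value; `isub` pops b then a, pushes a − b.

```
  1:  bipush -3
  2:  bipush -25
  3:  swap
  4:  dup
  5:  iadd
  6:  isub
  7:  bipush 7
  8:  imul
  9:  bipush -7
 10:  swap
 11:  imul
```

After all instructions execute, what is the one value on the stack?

bipush -3  : -3
bipush -25 : -3 -25
swap       : -25 -3
dup        : -25 -3 -3
iadd       : -25 -6
isub       : -19
bipush 7   : -19 7
imul       : -133
bipush -7  : -133 -7
swap       : -7 -133
imul       : 931

931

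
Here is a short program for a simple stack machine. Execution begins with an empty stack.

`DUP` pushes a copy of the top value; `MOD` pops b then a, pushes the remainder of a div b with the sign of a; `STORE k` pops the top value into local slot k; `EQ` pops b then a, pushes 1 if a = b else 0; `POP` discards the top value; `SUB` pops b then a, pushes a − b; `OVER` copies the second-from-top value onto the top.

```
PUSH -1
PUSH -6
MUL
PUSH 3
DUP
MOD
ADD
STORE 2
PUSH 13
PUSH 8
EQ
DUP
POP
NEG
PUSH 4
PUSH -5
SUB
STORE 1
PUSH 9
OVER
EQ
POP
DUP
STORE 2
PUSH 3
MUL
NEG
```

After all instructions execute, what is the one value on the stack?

0

PUSH -1  [-1]
PUSH -6  [-1, -6]
MUL      [6]
PUSH 3   [6, 3]
DUP      [6, 3, 3]
MOD      [6, 0]
ADD      [6]
STORE 2  []
PUSH 13  [13]
PUSH 8   [13, 8]
EQ       [0]
DUP      [0, 0]
POP      [0]
NEG      [0]
PUSH 4   [0, 4]
PUSH -5  [0, 4, -5]
SUB      [0, 9]
STORE 1  [0]
PUSH 9   [0, 9]
OVER     [0, 9, 0]
EQ       [0, 0]
POP      [0]
DUP      [0, 0]
STORE 2  [0]
PUSH 3   [0, 3]
MUL      [0]
NEG      [0]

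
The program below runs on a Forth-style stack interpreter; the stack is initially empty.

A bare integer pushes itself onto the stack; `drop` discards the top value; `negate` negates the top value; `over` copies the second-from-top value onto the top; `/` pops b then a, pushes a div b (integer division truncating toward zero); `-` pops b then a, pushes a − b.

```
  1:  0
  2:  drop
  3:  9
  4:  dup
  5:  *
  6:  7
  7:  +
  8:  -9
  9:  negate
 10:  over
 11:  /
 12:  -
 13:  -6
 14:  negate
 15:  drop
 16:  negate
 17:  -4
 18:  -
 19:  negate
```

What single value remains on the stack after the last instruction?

84

0       0
drop    (empty)
9       9
dup     9 9
*       81
7       81 7
+       88
-9      88 -9
negate  88 9
over    88 9 88
/       88 0
-       88
-6      88 -6
negate  88 6
drop    88
negate  -88
-4      -88 -4
-       -84
negate  84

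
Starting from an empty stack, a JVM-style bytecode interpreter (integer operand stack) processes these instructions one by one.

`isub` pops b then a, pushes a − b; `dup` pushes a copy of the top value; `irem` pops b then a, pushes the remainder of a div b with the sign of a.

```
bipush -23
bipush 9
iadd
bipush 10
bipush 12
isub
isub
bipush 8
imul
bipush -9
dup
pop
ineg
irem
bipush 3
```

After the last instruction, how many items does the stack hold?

2

bipush -23  [-23]
bipush 9    [-23, 9]
iadd        [-14]
bipush 10   [-14, 10]
bipush 12   [-14, 10, 12]
isub        [-14, -2]
isub        [-12]
bipush 8    [-12, 8]
imul        [-96]
bipush -9   [-96, -9]
dup         [-96, -9, -9]
pop         [-96, -9]
ineg        [-96, 9]
irem        [-6]
bipush 3    [-6, 3]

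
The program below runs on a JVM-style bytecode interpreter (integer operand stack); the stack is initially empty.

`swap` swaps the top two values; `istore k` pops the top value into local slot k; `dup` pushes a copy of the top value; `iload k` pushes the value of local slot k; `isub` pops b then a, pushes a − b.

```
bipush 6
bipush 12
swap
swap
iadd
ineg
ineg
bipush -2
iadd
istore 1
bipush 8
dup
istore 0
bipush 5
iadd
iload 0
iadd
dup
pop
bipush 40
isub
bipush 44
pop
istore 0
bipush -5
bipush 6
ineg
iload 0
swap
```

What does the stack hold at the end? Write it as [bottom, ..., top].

[-5, -19, -6]

bipush 6   6
bipush 12  6 12
swap       12 6
swap       6 12
iadd       18
ineg       -18
ineg       18
bipush -2  18 -2
iadd       16
istore 1   (empty)
bipush 8   8
dup        8 8
istore 0   8
bipush 5   8 5
iadd       13
iload 0    13 8
iadd       21
dup        21 21
pop        21
bipush 40  21 40
isub       -19
bipush 44  -19 44
pop        -19
istore 0   (empty)
bipush -5  -5
bipush 6   -5 6
ineg       -5 -6
iload 0    -5 -6 -19
swap       -5 -19 -6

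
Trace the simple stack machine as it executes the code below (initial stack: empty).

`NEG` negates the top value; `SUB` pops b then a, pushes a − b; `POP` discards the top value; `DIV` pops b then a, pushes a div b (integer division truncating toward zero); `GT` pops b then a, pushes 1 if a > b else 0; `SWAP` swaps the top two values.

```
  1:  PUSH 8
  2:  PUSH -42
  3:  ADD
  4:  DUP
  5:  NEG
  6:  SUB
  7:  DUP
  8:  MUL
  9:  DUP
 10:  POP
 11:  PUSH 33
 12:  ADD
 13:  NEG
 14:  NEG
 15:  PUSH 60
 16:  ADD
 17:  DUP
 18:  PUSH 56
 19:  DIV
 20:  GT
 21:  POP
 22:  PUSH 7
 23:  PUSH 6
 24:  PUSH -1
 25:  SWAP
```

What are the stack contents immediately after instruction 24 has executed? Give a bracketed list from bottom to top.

[7, 6, -1]

PUSH 8   -> [8]
PUSH -42 -> [8, -42]
ADD      -> [-34]
DUP      -> [-34, -34]
NEG      -> [-34, 34]
SUB      -> [-68]
DUP      -> [-68, -68]
MUL      -> [4624]
DUP      -> [4624, 4624]
POP      -> [4624]
PUSH 33  -> [4624, 33]
ADD      -> [4657]
NEG      -> [-4657]
NEG      -> [4657]
PUSH 60  -> [4657, 60]
ADD      -> [4717]
DUP      -> [4717, 4717]
PUSH 56  -> [4717, 4717, 56]
DIV      -> [4717, 84]
GT       -> [1]
POP      -> []
PUSH 7   -> [7]
PUSH 6   -> [7, 6]
PUSH -1  -> [7, 6, -1]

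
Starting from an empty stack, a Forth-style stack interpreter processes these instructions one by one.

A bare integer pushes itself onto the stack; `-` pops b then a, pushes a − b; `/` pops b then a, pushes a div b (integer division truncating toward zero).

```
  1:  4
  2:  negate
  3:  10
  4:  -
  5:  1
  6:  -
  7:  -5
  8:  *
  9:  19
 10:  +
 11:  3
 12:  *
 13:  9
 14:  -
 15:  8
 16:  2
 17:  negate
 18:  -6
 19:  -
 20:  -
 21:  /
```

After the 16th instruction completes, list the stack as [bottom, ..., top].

4      → 4
negate → -4
10     → -4 10
-      → -14
1      → -14 1
-      → -15
-5     → -15 -5
*      → 75
19     → 75 19
+      → 94
3      → 94 3
*      → 282
9      → 282 9
-      → 273
8      → 273 8
2      → 273 8 2

[273, 8, 2]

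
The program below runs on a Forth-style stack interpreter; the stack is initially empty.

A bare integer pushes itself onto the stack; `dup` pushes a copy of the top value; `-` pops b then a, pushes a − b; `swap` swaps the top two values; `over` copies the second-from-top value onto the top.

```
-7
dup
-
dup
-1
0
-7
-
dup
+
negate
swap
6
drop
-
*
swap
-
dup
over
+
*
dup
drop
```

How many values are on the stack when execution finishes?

-7      [-7]
dup     [-7, -7]
-       [0]
dup     [0, 0]
-1      [0, 0, -1]
0       [0, 0, -1, 0]
-7      [0, 0, -1, 0, -7]
-       [0, 0, -1, 7]
dup     [0, 0, -1, 7, 7]
+       [0, 0, -1, 14]
negate  [0, 0, -1, -14]
swap    [0, 0, -14, -1]
6       [0, 0, -14, -1, 6]
drop    [0, 0, -14, -1]
-       [0, 0, -13]
*       [0, 0]
swap    [0, 0]
-       [0]
dup     [0, 0]
over    [0, 0, 0]
+       [0, 0]
*       [0]
dup     [0, 0]
drop    [0]

1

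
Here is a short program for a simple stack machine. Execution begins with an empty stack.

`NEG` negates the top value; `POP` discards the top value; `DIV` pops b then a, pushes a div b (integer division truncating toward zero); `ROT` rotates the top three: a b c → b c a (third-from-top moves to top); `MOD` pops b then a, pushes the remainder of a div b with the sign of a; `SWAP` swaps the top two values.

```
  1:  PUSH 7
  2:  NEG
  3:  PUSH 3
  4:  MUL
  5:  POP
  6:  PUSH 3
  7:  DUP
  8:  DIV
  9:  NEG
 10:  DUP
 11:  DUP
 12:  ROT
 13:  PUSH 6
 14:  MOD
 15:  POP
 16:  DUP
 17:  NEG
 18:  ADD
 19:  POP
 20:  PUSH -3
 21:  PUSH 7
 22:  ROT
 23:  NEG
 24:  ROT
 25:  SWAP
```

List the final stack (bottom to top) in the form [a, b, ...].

PUSH 7   7
NEG      -7
PUSH 3   -7 3
MUL      -21
POP      (empty)
PUSH 3   3
DUP      3 3
DIV      1
NEG      -1
DUP      -1 -1
DUP      -1 -1 -1
ROT      -1 -1 -1
PUSH 6   -1 -1 -1 6
MOD      -1 -1 -1
POP      -1 -1
DUP      -1 -1 -1
NEG      -1 -1 1
ADD      -1 0
POP      -1
PUSH -3  -1 -3
PUSH 7   -1 -3 7
ROT      -3 7 -1
NEG      -3 7 1
ROT      7 1 -3
SWAP     7 -3 1

[7, -3, 1]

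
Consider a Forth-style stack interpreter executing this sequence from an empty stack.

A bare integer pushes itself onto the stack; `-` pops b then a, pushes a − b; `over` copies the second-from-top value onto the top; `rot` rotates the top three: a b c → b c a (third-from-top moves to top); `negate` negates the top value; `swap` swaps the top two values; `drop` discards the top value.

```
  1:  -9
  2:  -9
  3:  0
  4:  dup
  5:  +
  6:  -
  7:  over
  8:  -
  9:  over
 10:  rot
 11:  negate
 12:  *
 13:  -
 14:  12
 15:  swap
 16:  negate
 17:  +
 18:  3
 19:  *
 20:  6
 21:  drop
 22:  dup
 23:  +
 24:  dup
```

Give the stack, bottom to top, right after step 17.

-9      -9
-9      -9 -9
0       -9 -9 0
dup     -9 -9 0 0
+       -9 -9 0
-       -9 -9
over    -9 -9 -9
-       -9 0
over    -9 0 -9
rot     0 -9 -9
negate  0 -9 9
*       0 -81
-       81
12      81 12
swap    12 81
negate  12 -81
+       -69

[-69]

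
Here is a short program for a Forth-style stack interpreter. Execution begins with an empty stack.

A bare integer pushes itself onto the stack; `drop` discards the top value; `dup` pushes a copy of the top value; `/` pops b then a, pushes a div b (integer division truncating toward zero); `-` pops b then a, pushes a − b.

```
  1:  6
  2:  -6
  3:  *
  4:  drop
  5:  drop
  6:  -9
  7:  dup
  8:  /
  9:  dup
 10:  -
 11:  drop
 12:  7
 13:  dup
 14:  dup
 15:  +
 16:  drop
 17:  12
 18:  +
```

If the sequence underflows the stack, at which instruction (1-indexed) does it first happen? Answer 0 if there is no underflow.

6    -> 6
-6   -> 6 -6
*    -> -36
drop -> (empty)
drop  — needs 1 operand, stack has 0 → underflow

5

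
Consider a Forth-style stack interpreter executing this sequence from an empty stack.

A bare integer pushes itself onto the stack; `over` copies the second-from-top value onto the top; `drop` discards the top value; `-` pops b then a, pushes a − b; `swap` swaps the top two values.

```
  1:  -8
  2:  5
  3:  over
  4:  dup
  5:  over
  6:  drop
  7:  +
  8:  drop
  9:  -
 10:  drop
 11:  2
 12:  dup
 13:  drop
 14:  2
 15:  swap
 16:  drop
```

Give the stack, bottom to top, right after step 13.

[2]

-8   : -8
5    : -8 5
over : -8 5 -8
dup  : -8 5 -8 -8
over : -8 5 -8 -8 -8
drop : -8 5 -8 -8
+    : -8 5 -16
drop : -8 5
-    : -13
drop : (empty)
2    : 2
dup  : 2 2
drop : 2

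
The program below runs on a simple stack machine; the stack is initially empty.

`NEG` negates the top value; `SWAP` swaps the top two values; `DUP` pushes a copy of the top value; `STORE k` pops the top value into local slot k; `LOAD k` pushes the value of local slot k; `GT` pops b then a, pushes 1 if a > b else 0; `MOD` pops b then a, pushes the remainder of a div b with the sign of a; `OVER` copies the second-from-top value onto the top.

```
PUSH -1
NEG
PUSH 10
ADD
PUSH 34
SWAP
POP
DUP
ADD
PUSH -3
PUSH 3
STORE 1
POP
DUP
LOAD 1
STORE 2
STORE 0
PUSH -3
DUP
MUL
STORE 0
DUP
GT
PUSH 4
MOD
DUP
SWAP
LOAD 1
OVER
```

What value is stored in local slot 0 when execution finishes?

9

PUSH -1 -> [-1]
NEG     -> [1]
PUSH 10 -> [1, 10]
ADD     -> [11]
PUSH 34 -> [11, 34]
SWAP    -> [34, 11]
POP     -> [34]
DUP     -> [34, 34]
ADD     -> [68]
PUSH -3 -> [68, -3]
PUSH 3  -> [68, -3, 3]
STORE 1 -> [68, -3]
POP     -> [68]
DUP     -> [68, 68]
LOAD 1  -> [68, 68, 3]
STORE 2 -> [68, 68]
STORE 0 -> [68]
PUSH -3 -> [68, -3]
DUP     -> [68, -3, -3]
MUL     -> [68, 9]
STORE 0 -> [68]
DUP     -> [68, 68]
GT      -> [0]
PUSH 4  -> [0, 4]
MOD     -> [0]
DUP     -> [0, 0]
SWAP    -> [0, 0]
LOAD 1  -> [0, 0, 3]
OVER    -> [0, 0, 3, 0]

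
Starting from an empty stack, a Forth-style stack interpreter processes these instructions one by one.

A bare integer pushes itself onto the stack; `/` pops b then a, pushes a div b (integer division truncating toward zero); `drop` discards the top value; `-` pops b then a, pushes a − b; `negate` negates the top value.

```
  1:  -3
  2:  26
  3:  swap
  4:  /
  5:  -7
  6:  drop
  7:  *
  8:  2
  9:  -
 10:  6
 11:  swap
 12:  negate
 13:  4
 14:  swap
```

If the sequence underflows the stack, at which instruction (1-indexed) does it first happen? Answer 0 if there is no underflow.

7

-3    [-3]
26    [-3, 26]
swap  [26, -3]
/     [-8]
-7    [-8, -7]
drop  [-8]
*  — needs 2 operands, stack has 1 → underflow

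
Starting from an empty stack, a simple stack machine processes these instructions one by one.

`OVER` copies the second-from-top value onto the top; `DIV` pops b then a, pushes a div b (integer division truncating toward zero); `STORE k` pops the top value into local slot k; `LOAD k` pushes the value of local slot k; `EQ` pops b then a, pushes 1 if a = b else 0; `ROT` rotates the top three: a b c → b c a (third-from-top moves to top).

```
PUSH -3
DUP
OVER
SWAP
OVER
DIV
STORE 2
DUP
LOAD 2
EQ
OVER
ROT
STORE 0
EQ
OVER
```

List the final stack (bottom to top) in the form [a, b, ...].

[-3, 0, -3]

PUSH -3 -> -3
DUP     -> -3 -3
OVER    -> -3 -3 -3
SWAP    -> -3 -3 -3
OVER    -> -3 -3 -3 -3
DIV     -> -3 -3 1
STORE 2 -> -3 -3
DUP     -> -3 -3 -3
LOAD 2  -> -3 -3 -3 1
EQ      -> -3 -3 0
OVER    -> -3 -3 0 -3
ROT     -> -3 0 -3 -3
STORE 0 -> -3 0 -3
EQ      -> -3 0
OVER    -> -3 0 -3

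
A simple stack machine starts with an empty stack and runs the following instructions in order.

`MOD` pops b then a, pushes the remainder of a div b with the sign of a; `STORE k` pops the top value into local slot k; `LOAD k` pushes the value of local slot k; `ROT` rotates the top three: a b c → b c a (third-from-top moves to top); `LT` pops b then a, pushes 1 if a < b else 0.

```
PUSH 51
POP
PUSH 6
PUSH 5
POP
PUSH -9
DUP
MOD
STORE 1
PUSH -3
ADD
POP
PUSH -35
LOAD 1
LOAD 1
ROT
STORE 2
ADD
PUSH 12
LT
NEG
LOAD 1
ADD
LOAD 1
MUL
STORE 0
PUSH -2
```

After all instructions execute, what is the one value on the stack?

-2

PUSH 51  : [51]
POP      : []
PUSH 6   : [6]
PUSH 5   : [6, 5]
POP      : [6]
PUSH -9  : [6, -9]
DUP      : [6, -9, -9]
MOD      : [6, 0]
STORE 1  : [6]
PUSH -3  : [6, -3]
ADD      : [3]
POP      : []
PUSH -35 : [-35]
LOAD 1   : [-35, 0]
LOAD 1   : [-35, 0, 0]
ROT      : [0, 0, -35]
STORE 2  : [0, 0]
ADD      : [0]
PUSH 12  : [0, 12]
LT       : [1]
NEG      : [-1]
LOAD 1   : [-1, 0]
ADD      : [-1]
LOAD 1   : [-1, 0]
MUL      : [0]
STORE 0  : []
PUSH -2  : [-2]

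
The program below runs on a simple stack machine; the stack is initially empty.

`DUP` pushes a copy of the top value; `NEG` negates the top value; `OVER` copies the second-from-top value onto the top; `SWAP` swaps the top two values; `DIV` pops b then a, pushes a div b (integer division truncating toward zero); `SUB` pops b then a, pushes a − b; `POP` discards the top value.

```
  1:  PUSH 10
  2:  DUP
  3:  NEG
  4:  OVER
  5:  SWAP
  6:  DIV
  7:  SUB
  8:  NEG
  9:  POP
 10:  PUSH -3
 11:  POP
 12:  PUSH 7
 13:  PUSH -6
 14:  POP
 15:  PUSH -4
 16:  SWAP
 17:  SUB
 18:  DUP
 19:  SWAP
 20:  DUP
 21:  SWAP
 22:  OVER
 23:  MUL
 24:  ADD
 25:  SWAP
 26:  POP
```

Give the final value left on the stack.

110

PUSH 10 : [10]
DUP     : [10, 10]
NEG     : [10, -10]
OVER    : [10, -10, 10]
SWAP    : [10, 10, -10]
DIV     : [10, -1]
SUB     : [11]
NEG     : [-11]
POP     : []
PUSH -3 : [-3]
POP     : []
PUSH 7  : [7]
PUSH -6 : [7, -6]
POP     : [7]
PUSH -4 : [7, -4]
SWAP    : [-4, 7]
SUB     : [-11]
DUP     : [-11, -11]
SWAP    : [-11, -11]
DUP     : [-11, -11, -11]
SWAP    : [-11, -11, -11]
OVER    : [-11, -11, -11, -11]
MUL     : [-11, -11, 121]
ADD     : [-11, 110]
SWAP    : [110, -11]
POP     : [110]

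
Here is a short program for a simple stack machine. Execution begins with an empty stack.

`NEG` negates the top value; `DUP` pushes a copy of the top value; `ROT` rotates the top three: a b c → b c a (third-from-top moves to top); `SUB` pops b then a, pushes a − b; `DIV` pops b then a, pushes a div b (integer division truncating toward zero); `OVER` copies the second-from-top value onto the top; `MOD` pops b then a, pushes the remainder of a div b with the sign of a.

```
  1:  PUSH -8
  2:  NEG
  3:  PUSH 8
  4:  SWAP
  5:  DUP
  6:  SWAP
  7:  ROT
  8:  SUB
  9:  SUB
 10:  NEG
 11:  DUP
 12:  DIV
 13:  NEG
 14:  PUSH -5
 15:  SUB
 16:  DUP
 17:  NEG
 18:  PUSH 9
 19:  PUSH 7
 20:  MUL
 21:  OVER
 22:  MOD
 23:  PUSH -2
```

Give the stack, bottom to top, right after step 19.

PUSH -8  [-8]
NEG      [8]
PUSH 8   [8, 8]
SWAP     [8, 8]
DUP      [8, 8, 8]
SWAP     [8, 8, 8]
ROT      [8, 8, 8]
SUB      [8, 0]
SUB      [8]
NEG      [-8]
DUP      [-8, -8]
DIV      [1]
NEG      [-1]
PUSH -5  [-1, -5]
SUB      [4]
DUP      [4, 4]
NEG      [4, -4]
PUSH 9   [4, -4, 9]
PUSH 7   [4, -4, 9, 7]

[4, -4, 9, 7]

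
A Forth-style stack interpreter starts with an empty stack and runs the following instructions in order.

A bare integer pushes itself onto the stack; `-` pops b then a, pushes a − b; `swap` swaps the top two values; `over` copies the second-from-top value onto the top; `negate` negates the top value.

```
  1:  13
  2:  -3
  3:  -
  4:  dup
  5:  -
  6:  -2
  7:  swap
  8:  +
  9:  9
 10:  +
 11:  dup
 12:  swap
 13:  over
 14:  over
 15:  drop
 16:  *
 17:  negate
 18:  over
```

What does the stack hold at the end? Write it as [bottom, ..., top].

[7, -49, 7]

13      [13]
-3      [13, -3]
-       [16]
dup     [16, 16]
-       [0]
-2      [0, -2]
swap    [-2, 0]
+       [-2]
9       [-2, 9]
+       [7]
dup     [7, 7]
swap    [7, 7]
over    [7, 7, 7]
over    [7, 7, 7, 7]
drop    [7, 7, 7]
*       [7, 49]
negate  [7, -49]
over    [7, -49, 7]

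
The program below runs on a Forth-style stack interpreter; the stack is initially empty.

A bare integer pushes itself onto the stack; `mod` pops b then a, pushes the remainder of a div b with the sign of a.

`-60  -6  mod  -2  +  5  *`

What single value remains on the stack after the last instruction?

-60 -> [-60]
-6  -> [-60, -6]
mod -> [0]
-2  -> [0, -2]
+   -> [-2]
5   -> [-2, 5]
*   -> [-10]

-10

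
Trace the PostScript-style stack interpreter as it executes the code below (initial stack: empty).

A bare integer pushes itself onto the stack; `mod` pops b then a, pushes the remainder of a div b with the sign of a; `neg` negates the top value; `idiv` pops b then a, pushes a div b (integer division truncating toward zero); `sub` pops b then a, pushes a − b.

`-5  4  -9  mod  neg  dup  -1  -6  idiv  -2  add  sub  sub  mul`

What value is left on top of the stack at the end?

10

-5   → [-5]
4    → [-5, 4]
-9   → [-5, 4, -9]
mod  → [-5, 4]
neg  → [-5, -4]
dup  → [-5, -4, -4]
-1   → [-5, -4, -4, -1]
-6   → [-5, -4, -4, -1, -6]
idiv → [-5, -4, -4, 0]
-2   → [-5, -4, -4, 0, -2]
add  → [-5, -4, -4, -2]
sub  → [-5, -4, -2]
sub  → [-5, -2]
mul  → [10]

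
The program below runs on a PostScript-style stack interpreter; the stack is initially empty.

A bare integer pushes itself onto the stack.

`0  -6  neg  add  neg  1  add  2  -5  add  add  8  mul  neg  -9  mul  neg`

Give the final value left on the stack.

0   -> 0
-6  -> 0 -6
neg -> 0 6
add -> 6
neg -> -6
1   -> -6 1
add -> -5
2   -> -5 2
-5  -> -5 2 -5
add -> -5 -3
add -> -8
8   -> -8 8
mul -> -64
neg -> 64
-9  -> 64 -9
mul -> -576
neg -> 576

576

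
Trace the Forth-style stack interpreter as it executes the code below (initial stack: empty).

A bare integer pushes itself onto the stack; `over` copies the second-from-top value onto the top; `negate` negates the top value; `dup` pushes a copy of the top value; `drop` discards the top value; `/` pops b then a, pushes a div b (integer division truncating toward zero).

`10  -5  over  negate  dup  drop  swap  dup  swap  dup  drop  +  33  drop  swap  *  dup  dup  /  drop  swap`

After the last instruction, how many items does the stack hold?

10      10
-5      10 -5
over    10 -5 10
negate  10 -5 -10
dup     10 -5 -10 -10
drop    10 -5 -10
swap    10 -10 -5
dup     10 -10 -5 -5
swap    10 -10 -5 -5
dup     10 -10 -5 -5 -5
drop    10 -10 -5 -5
+       10 -10 -10
33      10 -10 -10 33
drop    10 -10 -10
swap    10 -10 -10
*       10 100
dup     10 100 100
dup     10 100 100 100
/       10 100 1
drop    10 100
swap    100 10

2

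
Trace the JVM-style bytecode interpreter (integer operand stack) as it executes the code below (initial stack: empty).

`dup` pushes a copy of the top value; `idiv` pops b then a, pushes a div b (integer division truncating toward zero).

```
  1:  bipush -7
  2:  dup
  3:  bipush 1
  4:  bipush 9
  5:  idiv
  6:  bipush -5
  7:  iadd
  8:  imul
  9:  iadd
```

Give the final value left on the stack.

bipush -7 : [-7]
dup       : [-7, -7]
bipush 1  : [-7, -7, 1]
bipush 9  : [-7, -7, 1, 9]
idiv      : [-7, -7, 0]
bipush -5 : [-7, -7, 0, -5]
iadd      : [-7, -7, -5]
imul      : [-7, 35]
iadd      : [28]

28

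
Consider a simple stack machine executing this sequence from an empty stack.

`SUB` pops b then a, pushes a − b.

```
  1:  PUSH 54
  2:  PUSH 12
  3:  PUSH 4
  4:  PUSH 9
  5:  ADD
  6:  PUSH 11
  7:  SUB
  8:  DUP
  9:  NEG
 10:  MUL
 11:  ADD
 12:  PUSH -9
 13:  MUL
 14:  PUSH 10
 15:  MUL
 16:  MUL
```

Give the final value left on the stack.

-38880

PUSH 54 → 54
PUSH 12 → 54 12
PUSH 4  → 54 12 4
PUSH 9  → 54 12 4 9
ADD     → 54 12 13
PUSH 11 → 54 12 13 11
SUB     → 54 12 2
DUP     → 54 12 2 2
NEG     → 54 12 2 -2
MUL     → 54 12 -4
ADD     → 54 8
PUSH -9 → 54 8 -9
MUL     → 54 -72
PUSH 10 → 54 -72 10
MUL     → 54 -720
MUL     → -38880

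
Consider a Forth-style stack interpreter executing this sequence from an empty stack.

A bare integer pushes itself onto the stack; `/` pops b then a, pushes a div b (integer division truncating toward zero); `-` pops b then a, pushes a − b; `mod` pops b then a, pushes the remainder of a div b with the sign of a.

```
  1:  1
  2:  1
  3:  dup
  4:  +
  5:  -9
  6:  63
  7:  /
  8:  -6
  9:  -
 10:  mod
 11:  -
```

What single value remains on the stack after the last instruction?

1   : 1
1   : 1 1
dup : 1 1 1
+   : 1 2
-9  : 1 2 -9
63  : 1 2 -9 63
/   : 1 2 0
-6  : 1 2 0 -6
-   : 1 2 6
mod : 1 2
-   : -1

-1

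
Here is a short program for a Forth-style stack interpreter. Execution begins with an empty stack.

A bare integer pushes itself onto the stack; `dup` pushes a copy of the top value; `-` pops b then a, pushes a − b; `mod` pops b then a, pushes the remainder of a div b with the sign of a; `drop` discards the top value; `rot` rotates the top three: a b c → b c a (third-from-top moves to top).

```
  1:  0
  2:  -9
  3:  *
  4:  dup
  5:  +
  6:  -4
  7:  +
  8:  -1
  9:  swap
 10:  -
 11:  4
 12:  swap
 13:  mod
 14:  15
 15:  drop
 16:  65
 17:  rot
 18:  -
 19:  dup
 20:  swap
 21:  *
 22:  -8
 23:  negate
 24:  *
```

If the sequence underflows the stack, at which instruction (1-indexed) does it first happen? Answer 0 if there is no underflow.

0    → 0
-9   → 0 -9
*    → 0
dup  → 0 0
+    → 0
-4   → 0 -4
+    → -4
-1   → -4 -1
swap → -1 -4
-    → 3
4    → 3 4
swap → 4 3
mod  → 1
15   → 1 15
drop → 1
65   → 1 65
rot  — needs 3 operands, stack has 2 → underflow

17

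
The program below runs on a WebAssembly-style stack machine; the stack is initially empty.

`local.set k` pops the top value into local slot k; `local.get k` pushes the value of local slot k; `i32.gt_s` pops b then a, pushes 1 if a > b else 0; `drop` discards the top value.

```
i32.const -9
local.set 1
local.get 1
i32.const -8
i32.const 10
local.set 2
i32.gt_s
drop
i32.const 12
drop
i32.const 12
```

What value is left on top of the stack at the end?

i32.const -9 : -9
local.set 1  : (empty)
local.get 1  : -9
i32.const -8 : -9 -8
i32.const 10 : -9 -8 10
local.set 2  : -9 -8
i32.gt_s     : 0
drop         : (empty)
i32.const 12 : 12
drop         : (empty)
i32.const 12 : 12

12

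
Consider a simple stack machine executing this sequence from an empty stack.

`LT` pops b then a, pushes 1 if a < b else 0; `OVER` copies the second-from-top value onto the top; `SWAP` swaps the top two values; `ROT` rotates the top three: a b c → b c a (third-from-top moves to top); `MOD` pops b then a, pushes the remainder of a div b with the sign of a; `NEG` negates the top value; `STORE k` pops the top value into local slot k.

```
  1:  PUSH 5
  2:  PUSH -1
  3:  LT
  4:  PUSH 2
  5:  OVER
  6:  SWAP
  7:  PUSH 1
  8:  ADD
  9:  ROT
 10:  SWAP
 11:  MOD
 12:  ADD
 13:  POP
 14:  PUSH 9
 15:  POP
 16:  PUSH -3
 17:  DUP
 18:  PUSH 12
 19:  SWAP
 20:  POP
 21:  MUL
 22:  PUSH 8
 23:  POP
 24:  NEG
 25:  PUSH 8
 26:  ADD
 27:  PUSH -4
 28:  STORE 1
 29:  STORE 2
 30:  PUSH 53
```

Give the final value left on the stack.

53

PUSH 5  → [5]
PUSH -1 → [5, -1]
LT      → [0]
PUSH 2  → [0, 2]
OVER    → [0, 2, 0]
SWAP    → [0, 0, 2]
PUSH 1  → [0, 0, 2, 1]
ADD     → [0, 0, 3]
ROT     → [0, 3, 0]
SWAP    → [0, 0, 3]
MOD     → [0, 0]
ADD     → [0]
POP     → []
PUSH 9  → [9]
POP     → []
PUSH -3 → [-3]
DUP     → [-3, -3]
PUSH 12 → [-3, -3, 12]
SWAP    → [-3, 12, -3]
POP     → [-3, 12]
MUL     → [-36]
PUSH 8  → [-36, 8]
POP     → [-36]
NEG     → [36]
PUSH 8  → [36, 8]
ADD     → [44]
PUSH -4 → [44, -4]
STORE 1 → [44]
STORE 2 → []
PUSH 53 → [53]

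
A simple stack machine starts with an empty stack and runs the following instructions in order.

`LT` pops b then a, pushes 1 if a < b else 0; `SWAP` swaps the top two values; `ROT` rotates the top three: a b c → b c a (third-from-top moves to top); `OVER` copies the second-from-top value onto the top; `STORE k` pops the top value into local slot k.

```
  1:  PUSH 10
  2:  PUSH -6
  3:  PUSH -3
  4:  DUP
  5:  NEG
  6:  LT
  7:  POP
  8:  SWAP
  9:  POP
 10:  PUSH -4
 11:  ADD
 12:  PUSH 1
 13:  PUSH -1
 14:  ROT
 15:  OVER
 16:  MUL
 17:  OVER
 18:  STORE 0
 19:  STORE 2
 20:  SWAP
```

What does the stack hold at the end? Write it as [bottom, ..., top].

[-1, 1]

PUSH 10 : 10
PUSH -6 : 10 -6
PUSH -3 : 10 -6 -3
DUP     : 10 -6 -3 -3
NEG     : 10 -6 -3 3
LT      : 10 -6 1
POP     : 10 -6
SWAP    : -6 10
POP     : -6
PUSH -4 : -6 -4
ADD     : -10
PUSH 1  : -10 1
PUSH -1 : -10 1 -1
ROT     : 1 -1 -10
OVER    : 1 -1 -10 -1
MUL     : 1 -1 10
OVER    : 1 -1 10 -1
STORE 0 : 1 -1 10
STORE 2 : 1 -1
SWAP    : -1 1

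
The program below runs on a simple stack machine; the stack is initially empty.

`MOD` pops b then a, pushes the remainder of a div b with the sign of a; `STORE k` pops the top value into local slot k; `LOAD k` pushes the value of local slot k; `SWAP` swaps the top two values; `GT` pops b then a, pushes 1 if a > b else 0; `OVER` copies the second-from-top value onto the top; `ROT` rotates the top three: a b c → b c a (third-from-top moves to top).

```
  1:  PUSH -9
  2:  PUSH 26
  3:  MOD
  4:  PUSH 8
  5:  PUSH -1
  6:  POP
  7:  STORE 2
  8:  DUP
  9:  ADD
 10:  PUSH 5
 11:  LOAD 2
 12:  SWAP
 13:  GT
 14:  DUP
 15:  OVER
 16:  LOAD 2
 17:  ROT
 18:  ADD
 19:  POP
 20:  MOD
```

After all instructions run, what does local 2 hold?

PUSH -9 → -9
PUSH 26 → -9 26
MOD     → -9
PUSH 8  → -9 8
PUSH -1 → -9 8 -1
POP     → -9 8
STORE 2 → -9
DUP     → -9 -9
ADD     → -18
PUSH 5  → -18 5
LOAD 2  → -18 5 8
SWAP    → -18 8 5
GT      → -18 1
DUP     → -18 1 1
OVER    → -18 1 1 1
LOAD 2  → -18 1 1 1 8
ROT     → -18 1 1 8 1
ADD     → -18 1 1 9
POP     → -18 1 1
MOD     → -18 0

8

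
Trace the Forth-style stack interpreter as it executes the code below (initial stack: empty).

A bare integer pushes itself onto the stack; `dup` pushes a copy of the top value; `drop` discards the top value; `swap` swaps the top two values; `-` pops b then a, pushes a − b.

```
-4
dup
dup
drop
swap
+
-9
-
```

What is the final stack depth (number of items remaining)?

1

-4   → [-4]
dup  → [-4, -4]
dup  → [-4, -4, -4]
drop → [-4, -4]
swap → [-4, -4]
+    → [-8]
-9   → [-8, -9]
-    → [1]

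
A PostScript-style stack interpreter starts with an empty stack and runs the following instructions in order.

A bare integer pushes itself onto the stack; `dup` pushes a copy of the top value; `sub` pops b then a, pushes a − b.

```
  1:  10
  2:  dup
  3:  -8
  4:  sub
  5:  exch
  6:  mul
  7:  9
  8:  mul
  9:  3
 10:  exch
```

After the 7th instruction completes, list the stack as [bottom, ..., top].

[180, 9]

10   : 10
dup  : 10 10
-8   : 10 10 -8
sub  : 10 18
exch : 18 10
mul  : 180
9    : 180 9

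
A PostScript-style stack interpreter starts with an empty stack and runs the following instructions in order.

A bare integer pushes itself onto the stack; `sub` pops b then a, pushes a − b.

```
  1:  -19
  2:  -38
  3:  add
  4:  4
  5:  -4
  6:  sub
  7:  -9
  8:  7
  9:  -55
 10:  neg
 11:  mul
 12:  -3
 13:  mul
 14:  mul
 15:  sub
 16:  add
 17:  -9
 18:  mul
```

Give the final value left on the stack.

-19 : -19
-38 : -19 -38
add : -57
4   : -57 4
-4  : -57 4 -4
sub : -57 8
-9  : -57 8 -9
7   : -57 8 -9 7
-55 : -57 8 -9 7 -55
neg : -57 8 -9 7 55
mul : -57 8 -9 385
-3  : -57 8 -9 385 -3
mul : -57 8 -9 -1155
mul : -57 8 10395
sub : -57 -10387
add : -10444
-9  : -10444 -9
mul : 93996

93996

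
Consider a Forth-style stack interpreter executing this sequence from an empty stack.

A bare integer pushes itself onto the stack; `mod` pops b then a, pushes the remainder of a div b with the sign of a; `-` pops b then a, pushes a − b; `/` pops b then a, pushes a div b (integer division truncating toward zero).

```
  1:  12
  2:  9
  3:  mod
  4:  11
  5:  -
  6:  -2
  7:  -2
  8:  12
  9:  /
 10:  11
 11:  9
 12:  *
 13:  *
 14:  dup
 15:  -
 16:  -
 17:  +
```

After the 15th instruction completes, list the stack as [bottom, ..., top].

[-8, -2, 0]

12  → 12
9   → 12 9
mod → 3
11  → 3 11
-   → -8
-2  → -8 -2
-2  → -8 -2 -2
12  → -8 -2 -2 12
/   → -8 -2 0
11  → -8 -2 0 11
9   → -8 -2 0 11 9
*   → -8 -2 0 99
*   → -8 -2 0
dup → -8 -2 0 0
-   → -8 -2 0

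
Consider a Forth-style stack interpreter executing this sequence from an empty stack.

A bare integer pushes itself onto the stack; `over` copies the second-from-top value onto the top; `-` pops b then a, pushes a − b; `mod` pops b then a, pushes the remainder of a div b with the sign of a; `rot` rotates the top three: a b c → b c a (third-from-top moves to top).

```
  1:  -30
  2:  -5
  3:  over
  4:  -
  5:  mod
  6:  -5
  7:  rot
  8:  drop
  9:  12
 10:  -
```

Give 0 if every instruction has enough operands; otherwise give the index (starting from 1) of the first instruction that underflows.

-30  -> [-30]
-5   -> [-30, -5]
over -> [-30, -5, -30]
-    -> [-30, 25]
mod  -> [-5]
-5   -> [-5, -5]
rot  — needs 3 operands, stack has 2 → underflow

7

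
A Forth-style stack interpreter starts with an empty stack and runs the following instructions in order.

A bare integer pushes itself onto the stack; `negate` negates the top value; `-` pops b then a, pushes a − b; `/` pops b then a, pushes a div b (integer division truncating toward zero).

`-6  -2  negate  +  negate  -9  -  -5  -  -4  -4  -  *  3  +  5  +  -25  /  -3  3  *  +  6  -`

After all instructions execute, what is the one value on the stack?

-6      -6
-2      -6 -2
negate  -6 2
+       -4
negate  4
-9      4 -9
-       13
-5      13 -5
-       18
-4      18 -4
-4      18 -4 -4
-       18 0
*       0
3       0 3
+       3
5       3 5
+       8
-25     8 -25
/       0
-3      0 -3
3       0 -3 3
*       0 -9
+       -9
6       -9 6
-       -15

-15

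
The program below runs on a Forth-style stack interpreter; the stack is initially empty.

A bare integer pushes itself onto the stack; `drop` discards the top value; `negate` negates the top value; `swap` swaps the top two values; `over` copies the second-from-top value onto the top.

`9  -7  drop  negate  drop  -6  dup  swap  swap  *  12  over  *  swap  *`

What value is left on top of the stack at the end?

15552

9      → [9]
-7     → [9, -7]
drop   → [9]
negate → [-9]
drop   → []
-6     → [-6]
dup    → [-6, -6]
swap   → [-6, -6]
swap   → [-6, -6]
*      → [36]
12     → [36, 12]
over   → [36, 12, 36]
*      → [36, 432]
swap   → [432, 36]
*      → [15552]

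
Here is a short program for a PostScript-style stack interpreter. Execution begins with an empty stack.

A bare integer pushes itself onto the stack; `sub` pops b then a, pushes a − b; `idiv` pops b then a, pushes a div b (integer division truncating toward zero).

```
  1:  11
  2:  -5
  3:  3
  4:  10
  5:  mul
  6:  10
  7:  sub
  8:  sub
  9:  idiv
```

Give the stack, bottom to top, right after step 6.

11  -> 11
-5  -> 11 -5
3   -> 11 -5 3
10  -> 11 -5 3 10
mul -> 11 -5 30
10  -> 11 -5 30 10

[11, -5, 30, 10]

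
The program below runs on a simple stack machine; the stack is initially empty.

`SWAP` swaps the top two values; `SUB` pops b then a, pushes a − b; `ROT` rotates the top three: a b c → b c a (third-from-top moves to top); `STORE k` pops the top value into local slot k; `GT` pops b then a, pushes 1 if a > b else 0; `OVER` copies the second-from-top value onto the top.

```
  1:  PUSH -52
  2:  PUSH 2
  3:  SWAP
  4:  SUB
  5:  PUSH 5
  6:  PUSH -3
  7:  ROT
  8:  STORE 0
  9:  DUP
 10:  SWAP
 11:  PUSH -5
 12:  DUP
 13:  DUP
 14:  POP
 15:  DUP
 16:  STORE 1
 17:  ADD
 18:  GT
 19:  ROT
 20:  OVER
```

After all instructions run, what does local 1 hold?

PUSH -52  [-52]
PUSH 2    [-52, 2]
SWAP      [2, -52]
SUB       [54]
PUSH 5    [54, 5]
PUSH -3   [54, 5, -3]
ROT       [5, -3, 54]
STORE 0   [5, -3]
DUP       [5, -3, -3]
SWAP      [5, -3, -3]
PUSH -5   [5, -3, -3, -5]
DUP       [5, -3, -3, -5, -5]
DUP       [5, -3, -3, -5, -5, -5]
POP       [5, -3, -3, -5, -5]
DUP       [5, -3, -3, -5, -5, -5]
STORE 1   [5, -3, -3, -5, -5]
ADD       [5, -3, -3, -10]
GT        [5, -3, 1]
ROT       [-3, 1, 5]
OVER      [-3, 1, 5, 1]

-5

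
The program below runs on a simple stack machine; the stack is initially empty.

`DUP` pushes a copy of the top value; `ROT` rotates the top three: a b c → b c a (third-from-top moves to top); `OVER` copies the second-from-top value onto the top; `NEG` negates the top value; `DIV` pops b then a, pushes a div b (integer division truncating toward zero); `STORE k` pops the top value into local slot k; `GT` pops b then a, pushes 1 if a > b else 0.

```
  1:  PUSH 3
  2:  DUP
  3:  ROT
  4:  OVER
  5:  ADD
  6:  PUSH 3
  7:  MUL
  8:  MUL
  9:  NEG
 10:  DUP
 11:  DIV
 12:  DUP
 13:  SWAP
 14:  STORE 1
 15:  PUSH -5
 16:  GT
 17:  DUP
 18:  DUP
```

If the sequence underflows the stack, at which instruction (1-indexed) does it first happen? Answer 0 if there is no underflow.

3

PUSH 3 : 3
DUP    : 3 3
ROT  — needs 3 operands, stack has 2 → underflow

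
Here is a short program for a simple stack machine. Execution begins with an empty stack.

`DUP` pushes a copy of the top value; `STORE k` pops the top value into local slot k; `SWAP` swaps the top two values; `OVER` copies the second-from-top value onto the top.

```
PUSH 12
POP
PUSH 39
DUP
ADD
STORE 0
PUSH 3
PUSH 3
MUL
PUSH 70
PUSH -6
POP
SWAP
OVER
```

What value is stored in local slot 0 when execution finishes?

PUSH 12 : [12]
POP     : []
PUSH 39 : [39]
DUP     : [39, 39]
ADD     : [78]
STORE 0 : []
PUSH 3  : [3]
PUSH 3  : [3, 3]
MUL     : [9]
PUSH 70 : [9, 70]
PUSH -6 : [9, 70, -6]
POP     : [9, 70]
SWAP    : [70, 9]
OVER    : [70, 9, 70]

78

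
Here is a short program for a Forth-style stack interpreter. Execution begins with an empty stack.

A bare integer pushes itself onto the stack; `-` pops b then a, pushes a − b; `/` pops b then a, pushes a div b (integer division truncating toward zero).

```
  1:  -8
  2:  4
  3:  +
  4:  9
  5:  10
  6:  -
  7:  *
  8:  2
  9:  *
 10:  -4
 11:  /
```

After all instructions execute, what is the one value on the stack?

-2

-8  -8
4   -8 4
+   -4
9   -4 9
10  -4 9 10
-   -4 -1
*   4
2   4 2
*   8
-4  8 -4
/   -2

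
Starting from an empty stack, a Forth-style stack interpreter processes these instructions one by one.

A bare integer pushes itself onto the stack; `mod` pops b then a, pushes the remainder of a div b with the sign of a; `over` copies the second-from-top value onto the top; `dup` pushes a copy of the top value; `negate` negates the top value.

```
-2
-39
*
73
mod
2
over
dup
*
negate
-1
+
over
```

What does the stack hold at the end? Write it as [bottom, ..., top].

-2      -2
-39     -2 -39
*       78
73      78 73
mod     5
2       5 2
over    5 2 5
dup     5 2 5 5
*       5 2 25
negate  5 2 -25
-1      5 2 -25 -1
+       5 2 -26
over    5 2 -26 2

[5, 2, -26, 2]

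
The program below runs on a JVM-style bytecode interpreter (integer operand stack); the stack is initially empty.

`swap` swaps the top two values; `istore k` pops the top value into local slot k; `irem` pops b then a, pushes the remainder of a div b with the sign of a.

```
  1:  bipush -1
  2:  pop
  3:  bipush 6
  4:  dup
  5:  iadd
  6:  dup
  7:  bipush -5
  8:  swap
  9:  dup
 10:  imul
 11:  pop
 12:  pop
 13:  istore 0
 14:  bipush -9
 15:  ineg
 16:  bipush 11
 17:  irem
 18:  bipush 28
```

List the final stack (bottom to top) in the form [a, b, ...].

bipush -1  -1
pop        (empty)
bipush 6   6
dup        6 6
iadd       12
dup        12 12
bipush -5  12 12 -5
swap       12 -5 12
dup        12 -5 12 12
imul       12 -5 144
pop        12 -5
pop        12
istore 0   (empty)
bipush -9  -9
ineg       9
bipush 11  9 11
irem       9
bipush 28  9 28

[9, 28]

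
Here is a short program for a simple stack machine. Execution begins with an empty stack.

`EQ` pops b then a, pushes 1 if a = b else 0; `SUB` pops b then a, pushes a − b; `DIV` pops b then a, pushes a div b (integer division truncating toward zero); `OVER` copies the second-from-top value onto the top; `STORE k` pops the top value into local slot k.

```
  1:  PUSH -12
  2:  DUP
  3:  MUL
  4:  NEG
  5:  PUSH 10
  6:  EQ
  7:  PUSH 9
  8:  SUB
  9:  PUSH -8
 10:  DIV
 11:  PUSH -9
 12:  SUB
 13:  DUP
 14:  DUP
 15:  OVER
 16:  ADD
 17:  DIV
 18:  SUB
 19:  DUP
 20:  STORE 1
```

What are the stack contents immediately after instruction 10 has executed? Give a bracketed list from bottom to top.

[1]

PUSH -12 : -12
DUP      : -12 -12
MUL      : 144
NEG      : -144
PUSH 10  : -144 10
EQ       : 0
PUSH 9   : 0 9
SUB      : -9
PUSH -8  : -9 -8
DIV      : 1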